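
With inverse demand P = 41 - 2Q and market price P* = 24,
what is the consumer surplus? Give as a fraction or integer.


Maximum willingness to pay (at Q=0): P_max = 41
Quantity demanded at P* = 24:
Q* = (41 - 24)/2 = 17/2
CS = (1/2) * Q* * (P_max - P*)
CS = (1/2) * 17/2 * (41 - 24)
CS = (1/2) * 17/2 * 17 = 289/4

289/4


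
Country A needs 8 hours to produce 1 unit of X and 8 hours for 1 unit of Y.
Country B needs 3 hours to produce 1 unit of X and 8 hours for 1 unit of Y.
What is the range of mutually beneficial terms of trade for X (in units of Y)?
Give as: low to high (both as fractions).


Opportunity cost of X for Country A = hours_X / hours_Y = 8/8 = 1 units of Y
Opportunity cost of X for Country B = hours_X / hours_Y = 3/8 = 3/8 units of Y
Terms of trade must be between the two opportunity costs.
Range: 3/8 to 1

3/8 to 1


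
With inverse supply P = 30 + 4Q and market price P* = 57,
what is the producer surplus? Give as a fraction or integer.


Minimum supply price (at Q=0): P_min = 30
Quantity supplied at P* = 57:
Q* = (57 - 30)/4 = 27/4
PS = (1/2) * Q* * (P* - P_min)
PS = (1/2) * 27/4 * (57 - 30)
PS = (1/2) * 27/4 * 27 = 729/8

729/8


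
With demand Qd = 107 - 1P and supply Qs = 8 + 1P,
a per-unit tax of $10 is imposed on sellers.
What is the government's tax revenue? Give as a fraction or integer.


With tax on sellers, new supply: Qs' = 8 + 1(P - 10)
= 1P - 2
New equilibrium quantity:
Q_new = 105/2
Tax revenue = tax * Q_new = 10 * 105/2 = 525

525


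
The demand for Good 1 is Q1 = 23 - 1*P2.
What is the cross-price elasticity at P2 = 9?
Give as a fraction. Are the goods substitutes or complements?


dQ1/dP2 = -1
At P2 = 9: Q1 = 23 - 1*9 = 14
Exy = (dQ1/dP2)(P2/Q1) = -1 * 9 / 14 = -9/14
Since Exy < 0, the goods are complements.

-9/14 (complements)


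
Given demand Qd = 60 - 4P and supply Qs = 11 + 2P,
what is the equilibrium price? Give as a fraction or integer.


At equilibrium, Qd = Qs.
60 - 4P = 11 + 2P
60 - 11 = 4P + 2P
49 = 6P
P* = 49/6 = 49/6

49/6


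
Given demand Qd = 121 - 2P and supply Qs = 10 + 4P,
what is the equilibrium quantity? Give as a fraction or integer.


First find equilibrium price:
121 - 2P = 10 + 4P
P* = 111/6 = 37/2
Then substitute into demand:
Q* = 121 - 2 * 37/2 = 84

84


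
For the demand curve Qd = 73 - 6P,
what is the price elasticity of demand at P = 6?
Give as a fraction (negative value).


dQ/dP = -6
At P = 6: Q = 73 - 6*6 = 37
E = (dQ/dP)(P/Q) = (-6)(6/37) = -36/37

-36/37


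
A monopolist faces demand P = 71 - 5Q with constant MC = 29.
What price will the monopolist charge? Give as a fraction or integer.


MR = 71 - 10Q
Set MR = MC: 71 - 10Q = 29
Q* = 21/5
Substitute into demand:
P* = 71 - 5*21/5 = 50

50


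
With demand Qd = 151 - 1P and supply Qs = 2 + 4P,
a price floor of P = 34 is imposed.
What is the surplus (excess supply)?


At P = 34:
Qd = 151 - 1*34 = 117
Qs = 2 + 4*34 = 138
Surplus = Qs - Qd = 138 - 117 = 21

21


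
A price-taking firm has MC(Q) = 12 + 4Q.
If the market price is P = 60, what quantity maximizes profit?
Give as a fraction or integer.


In perfect competition, profit is maximized where P = MC.
60 = 12 + 4Q
48 = 4Q
Q* = 48/4 = 12

12


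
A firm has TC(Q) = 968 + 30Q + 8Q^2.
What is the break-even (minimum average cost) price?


AC(Q) = 968/Q + 30 + 8Q
To minimize: dAC/dQ = -968/Q^2 + 8 = 0
Q^2 = 968/8 = 121
Q* = 11
Min AC = 968/11 + 30 + 8*11
Min AC = 88 + 30 + 88 = 206

206


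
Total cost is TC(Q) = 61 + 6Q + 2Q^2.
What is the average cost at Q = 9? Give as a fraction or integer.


TC(9) = 61 + 6*9 + 2*9^2
TC(9) = 61 + 54 + 162 = 277
AC = TC/Q = 277/9 = 277/9

277/9


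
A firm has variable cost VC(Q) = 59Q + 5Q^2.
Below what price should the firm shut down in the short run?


AVC(Q) = VC(Q)/Q = 59 + 5Q
AVC is increasing in Q, so minimum AVC is at Q -> 0+.
Min AVC = 59
The firm should shut down if P < 59.

59


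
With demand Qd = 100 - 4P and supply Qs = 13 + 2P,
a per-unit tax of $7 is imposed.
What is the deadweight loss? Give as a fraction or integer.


Pre-tax equilibrium quantity: Q* = 42
Post-tax equilibrium quantity: Q_tax = 98/3
Reduction in quantity: Q* - Q_tax = 28/3
DWL = (1/2) * tax * (Q* - Q_tax)
DWL = (1/2) * 7 * 28/3 = 98/3

98/3


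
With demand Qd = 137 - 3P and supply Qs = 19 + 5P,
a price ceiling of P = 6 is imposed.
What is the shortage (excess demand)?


At P = 6:
Qd = 137 - 3*6 = 119
Qs = 19 + 5*6 = 49
Shortage = Qd - Qs = 119 - 49 = 70

70


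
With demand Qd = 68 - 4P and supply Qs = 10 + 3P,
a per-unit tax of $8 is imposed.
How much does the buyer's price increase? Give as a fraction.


With a per-unit tax, the buyer's price increase depends on relative slopes.
Supply slope: d = 3, Demand slope: b = 4
Buyer's price increase = d * tax / (b + d)
= 3 * 8 / (4 + 3)
= 24 / 7 = 24/7

24/7


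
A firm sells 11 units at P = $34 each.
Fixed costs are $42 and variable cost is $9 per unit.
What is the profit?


Total Revenue = P * Q = 34 * 11 = $374
Total Cost = FC + VC*Q = 42 + 9*11 = $141
Profit = TR - TC = 374 - 141 = $233

$233


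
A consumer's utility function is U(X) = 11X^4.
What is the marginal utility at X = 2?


MU = dU/dX = 11*4*X^(4-1)
MU = 44*X^3
At X = 2:
MU = 44 * 2^3
MU = 44 * 8 = 352

352


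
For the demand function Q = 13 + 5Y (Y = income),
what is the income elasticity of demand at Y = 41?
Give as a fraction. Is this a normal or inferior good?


dQ/dY = 5
At Y = 41: Q = 13 + 5*41 = 218
Ey = (dQ/dY)(Y/Q) = 5 * 41 / 218 = 205/218
Since Ey > 0, this is a normal good.

205/218 (normal good)


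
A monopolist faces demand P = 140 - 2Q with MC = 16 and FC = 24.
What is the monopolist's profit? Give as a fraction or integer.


MR = MC: 140 - 4Q = 16
Q* = 31
P* = 140 - 2*31 = 78
Profit = (P* - MC)*Q* - FC
= (78 - 16)*31 - 24
= 62*31 - 24
= 1922 - 24 = 1898

1898


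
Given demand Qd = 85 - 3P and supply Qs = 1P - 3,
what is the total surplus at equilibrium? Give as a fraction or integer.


Find equilibrium: 85 - 3P = 1P - 3
85 + 3 = 4P
P* = 88/4 = 22
Q* = 1*22 - 3 = 19
Inverse demand: P = 85/3 - Q/3, so P_max = 85/3
Inverse supply: P = 3 + Q/1, so P_min = 3
CS = (1/2) * 19 * (85/3 - 22) = 361/6
PS = (1/2) * 19 * (22 - 3) = 361/2
TS = CS + PS = 361/6 + 361/2 = 722/3

722/3


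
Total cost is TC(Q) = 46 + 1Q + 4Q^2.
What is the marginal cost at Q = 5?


MC = dTC/dQ = 1 + 2*4*Q
At Q = 5:
MC = 1 + 8*5
MC = 1 + 40 = 41

41


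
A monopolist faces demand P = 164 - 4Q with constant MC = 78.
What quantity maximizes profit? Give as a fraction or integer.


TR = P*Q = (164 - 4Q)Q = 164Q - 4Q^2
MR = dTR/dQ = 164 - 8Q
Set MR = MC:
164 - 8Q = 78
86 = 8Q
Q* = 86/8 = 43/4

43/4


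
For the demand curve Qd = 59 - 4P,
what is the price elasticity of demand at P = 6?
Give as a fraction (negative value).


dQ/dP = -4
At P = 6: Q = 59 - 4*6 = 35
E = (dQ/dP)(P/Q) = (-4)(6/35) = -24/35

-24/35


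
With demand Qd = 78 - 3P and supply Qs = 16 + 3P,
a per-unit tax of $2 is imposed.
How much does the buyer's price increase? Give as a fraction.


With a per-unit tax, the buyer's price increase depends on relative slopes.
Supply slope: d = 3, Demand slope: b = 3
Buyer's price increase = d * tax / (b + d)
= 3 * 2 / (3 + 3)
= 6 / 6 = 1

1


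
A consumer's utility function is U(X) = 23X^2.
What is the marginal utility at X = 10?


MU = dU/dX = 23*2*X^(2-1)
MU = 46*X^1
At X = 10:
MU = 46 * 10^1
MU = 46 * 10 = 460

460


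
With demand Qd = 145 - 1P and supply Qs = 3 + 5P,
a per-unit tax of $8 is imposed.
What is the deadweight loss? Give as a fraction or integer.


Pre-tax equilibrium quantity: Q* = 364/3
Post-tax equilibrium quantity: Q_tax = 344/3
Reduction in quantity: Q* - Q_tax = 20/3
DWL = (1/2) * tax * (Q* - Q_tax)
DWL = (1/2) * 8 * 20/3 = 80/3

80/3


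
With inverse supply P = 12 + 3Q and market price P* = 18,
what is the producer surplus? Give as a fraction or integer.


Minimum supply price (at Q=0): P_min = 12
Quantity supplied at P* = 18:
Q* = (18 - 12)/3 = 2
PS = (1/2) * Q* * (P* - P_min)
PS = (1/2) * 2 * (18 - 12)
PS = (1/2) * 2 * 6 = 6

6


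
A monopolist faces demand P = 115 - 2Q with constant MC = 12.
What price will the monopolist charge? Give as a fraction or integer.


MR = 115 - 4Q
Set MR = MC: 115 - 4Q = 12
Q* = 103/4
Substitute into demand:
P* = 115 - 2*103/4 = 127/2

127/2


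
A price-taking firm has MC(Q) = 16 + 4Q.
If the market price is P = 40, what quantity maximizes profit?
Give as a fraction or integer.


In perfect competition, profit is maximized where P = MC.
40 = 16 + 4Q
24 = 4Q
Q* = 24/4 = 6

6


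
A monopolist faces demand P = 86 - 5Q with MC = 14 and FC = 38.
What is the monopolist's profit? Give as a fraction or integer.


MR = MC: 86 - 10Q = 14
Q* = 36/5
P* = 86 - 5*36/5 = 50
Profit = (P* - MC)*Q* - FC
= (50 - 14)*36/5 - 38
= 36*36/5 - 38
= 1296/5 - 38 = 1106/5

1106/5


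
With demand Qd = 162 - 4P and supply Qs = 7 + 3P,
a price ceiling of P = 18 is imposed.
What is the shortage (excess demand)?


At P = 18:
Qd = 162 - 4*18 = 90
Qs = 7 + 3*18 = 61
Shortage = Qd - Qs = 90 - 61 = 29

29


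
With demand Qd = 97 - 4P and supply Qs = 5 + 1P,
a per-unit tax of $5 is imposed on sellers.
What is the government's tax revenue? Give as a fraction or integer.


With tax on sellers, new supply: Qs' = 5 + 1(P - 5)
= 0 + 1P
New equilibrium quantity:
Q_new = 97/5
Tax revenue = tax * Q_new = 5 * 97/5 = 97

97


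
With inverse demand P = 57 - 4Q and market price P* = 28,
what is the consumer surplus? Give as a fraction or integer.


Maximum willingness to pay (at Q=0): P_max = 57
Quantity demanded at P* = 28:
Q* = (57 - 28)/4 = 29/4
CS = (1/2) * Q* * (P_max - P*)
CS = (1/2) * 29/4 * (57 - 28)
CS = (1/2) * 29/4 * 29 = 841/8

841/8


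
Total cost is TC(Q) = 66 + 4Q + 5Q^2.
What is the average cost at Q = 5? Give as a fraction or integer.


TC(5) = 66 + 4*5 + 5*5^2
TC(5) = 66 + 20 + 125 = 211
AC = TC/Q = 211/5 = 211/5

211/5


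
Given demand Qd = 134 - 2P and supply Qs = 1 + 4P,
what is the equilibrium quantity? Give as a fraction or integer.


First find equilibrium price:
134 - 2P = 1 + 4P
P* = 133/6 = 133/6
Then substitute into demand:
Q* = 134 - 2 * 133/6 = 269/3

269/3


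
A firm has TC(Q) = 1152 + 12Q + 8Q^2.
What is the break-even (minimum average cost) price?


AC(Q) = 1152/Q + 12 + 8Q
To minimize: dAC/dQ = -1152/Q^2 + 8 = 0
Q^2 = 1152/8 = 144
Q* = 12
Min AC = 1152/12 + 12 + 8*12
Min AC = 96 + 12 + 96 = 204

204


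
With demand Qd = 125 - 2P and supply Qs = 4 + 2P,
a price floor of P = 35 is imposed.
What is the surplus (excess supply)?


At P = 35:
Qd = 125 - 2*35 = 55
Qs = 4 + 2*35 = 74
Surplus = Qs - Qd = 74 - 55 = 19

19


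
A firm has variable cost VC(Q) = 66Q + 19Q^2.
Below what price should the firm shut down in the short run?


AVC(Q) = VC(Q)/Q = 66 + 19Q
AVC is increasing in Q, so minimum AVC is at Q -> 0+.
Min AVC = 66
The firm should shut down if P < 66.

66


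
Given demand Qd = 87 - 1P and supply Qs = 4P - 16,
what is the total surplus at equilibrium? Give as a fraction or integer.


Find equilibrium: 87 - 1P = 4P - 16
87 + 16 = 5P
P* = 103/5 = 103/5
Q* = 4*103/5 - 16 = 332/5
Inverse demand: P = 87 - Q/1, so P_max = 87
Inverse supply: P = 4 + Q/4, so P_min = 4
CS = (1/2) * 332/5 * (87 - 103/5) = 55112/25
PS = (1/2) * 332/5 * (103/5 - 4) = 13778/25
TS = CS + PS = 55112/25 + 13778/25 = 13778/5

13778/5


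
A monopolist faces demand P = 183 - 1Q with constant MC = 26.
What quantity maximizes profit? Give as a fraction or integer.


TR = P*Q = (183 - 1Q)Q = 183Q - 1Q^2
MR = dTR/dQ = 183 - 2Q
Set MR = MC:
183 - 2Q = 26
157 = 2Q
Q* = 157/2 = 157/2

157/2


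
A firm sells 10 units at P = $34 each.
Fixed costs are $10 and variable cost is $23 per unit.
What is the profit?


Total Revenue = P * Q = 34 * 10 = $340
Total Cost = FC + VC*Q = 10 + 23*10 = $240
Profit = TR - TC = 340 - 240 = $100

$100


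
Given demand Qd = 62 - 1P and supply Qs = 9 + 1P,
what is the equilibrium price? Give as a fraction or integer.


At equilibrium, Qd = Qs.
62 - 1P = 9 + 1P
62 - 9 = 1P + 1P
53 = 2P
P* = 53/2 = 53/2

53/2


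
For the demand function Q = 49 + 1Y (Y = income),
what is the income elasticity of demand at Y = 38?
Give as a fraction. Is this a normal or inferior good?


dQ/dY = 1
At Y = 38: Q = 49 + 1*38 = 87
Ey = (dQ/dY)(Y/Q) = 1 * 38 / 87 = 38/87
Since Ey > 0, this is a normal good.

38/87 (normal good)


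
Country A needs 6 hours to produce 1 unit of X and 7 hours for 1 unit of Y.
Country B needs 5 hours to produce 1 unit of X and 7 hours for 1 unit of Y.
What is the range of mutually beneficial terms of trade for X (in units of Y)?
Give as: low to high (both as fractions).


Opportunity cost of X for Country A = hours_X / hours_Y = 6/7 = 6/7 units of Y
Opportunity cost of X for Country B = hours_X / hours_Y = 5/7 = 5/7 units of Y
Terms of trade must be between the two opportunity costs.
Range: 5/7 to 6/7

5/7 to 6/7


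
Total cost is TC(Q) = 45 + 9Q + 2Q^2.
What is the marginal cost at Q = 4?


MC = dTC/dQ = 9 + 2*2*Q
At Q = 4:
MC = 9 + 4*4
MC = 9 + 16 = 25

25


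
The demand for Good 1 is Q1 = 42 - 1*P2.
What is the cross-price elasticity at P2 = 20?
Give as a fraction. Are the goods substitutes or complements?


dQ1/dP2 = -1
At P2 = 20: Q1 = 42 - 1*20 = 22
Exy = (dQ1/dP2)(P2/Q1) = -1 * 20 / 22 = -10/11
Since Exy < 0, the goods are complements.

-10/11 (complements)


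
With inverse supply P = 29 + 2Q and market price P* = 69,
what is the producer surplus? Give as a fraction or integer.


Minimum supply price (at Q=0): P_min = 29
Quantity supplied at P* = 69:
Q* = (69 - 29)/2 = 20
PS = (1/2) * Q* * (P* - P_min)
PS = (1/2) * 20 * (69 - 29)
PS = (1/2) * 20 * 40 = 400

400


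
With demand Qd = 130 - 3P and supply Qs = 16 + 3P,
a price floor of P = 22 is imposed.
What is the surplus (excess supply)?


At P = 22:
Qd = 130 - 3*22 = 64
Qs = 16 + 3*22 = 82
Surplus = Qs - Qd = 82 - 64 = 18

18


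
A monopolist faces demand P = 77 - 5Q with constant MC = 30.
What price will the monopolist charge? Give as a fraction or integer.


MR = 77 - 10Q
Set MR = MC: 77 - 10Q = 30
Q* = 47/10
Substitute into demand:
P* = 77 - 5*47/10 = 107/2

107/2


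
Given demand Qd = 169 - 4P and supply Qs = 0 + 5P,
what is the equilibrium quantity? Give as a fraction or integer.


First find equilibrium price:
169 - 4P = 0 + 5P
P* = 169/9 = 169/9
Then substitute into demand:
Q* = 169 - 4 * 169/9 = 845/9

845/9


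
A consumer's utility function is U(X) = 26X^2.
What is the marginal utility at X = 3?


MU = dU/dX = 26*2*X^(2-1)
MU = 52*X^1
At X = 3:
MU = 52 * 3^1
MU = 52 * 3 = 156

156


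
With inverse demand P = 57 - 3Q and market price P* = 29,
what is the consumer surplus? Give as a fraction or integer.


Maximum willingness to pay (at Q=0): P_max = 57
Quantity demanded at P* = 29:
Q* = (57 - 29)/3 = 28/3
CS = (1/2) * Q* * (P_max - P*)
CS = (1/2) * 28/3 * (57 - 29)
CS = (1/2) * 28/3 * 28 = 392/3

392/3


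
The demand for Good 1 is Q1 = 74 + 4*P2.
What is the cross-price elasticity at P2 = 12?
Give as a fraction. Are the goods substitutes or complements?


dQ1/dP2 = 4
At P2 = 12: Q1 = 74 + 4*12 = 122
Exy = (dQ1/dP2)(P2/Q1) = 4 * 12 / 122 = 24/61
Since Exy > 0, the goods are substitutes.

24/61 (substitutes)


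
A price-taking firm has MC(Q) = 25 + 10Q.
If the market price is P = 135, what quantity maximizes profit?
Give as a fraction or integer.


In perfect competition, profit is maximized where P = MC.
135 = 25 + 10Q
110 = 10Q
Q* = 110/10 = 11

11


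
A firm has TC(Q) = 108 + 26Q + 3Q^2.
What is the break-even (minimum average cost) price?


AC(Q) = 108/Q + 26 + 3Q
To minimize: dAC/dQ = -108/Q^2 + 3 = 0
Q^2 = 108/3 = 36
Q* = 6
Min AC = 108/6 + 26 + 3*6
Min AC = 18 + 26 + 18 = 62

62


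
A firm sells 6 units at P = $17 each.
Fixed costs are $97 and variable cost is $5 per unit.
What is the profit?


Total Revenue = P * Q = 17 * 6 = $102
Total Cost = FC + VC*Q = 97 + 5*6 = $127
Profit = TR - TC = 102 - 127 = $-25

$-25


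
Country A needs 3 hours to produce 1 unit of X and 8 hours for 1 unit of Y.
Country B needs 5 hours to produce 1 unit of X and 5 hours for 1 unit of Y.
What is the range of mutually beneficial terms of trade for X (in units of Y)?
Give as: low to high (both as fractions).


Opportunity cost of X for Country A = hours_X / hours_Y = 3/8 = 3/8 units of Y
Opportunity cost of X for Country B = hours_X / hours_Y = 5/5 = 1 units of Y
Terms of trade must be between the two opportunity costs.
Range: 3/8 to 1

3/8 to 1


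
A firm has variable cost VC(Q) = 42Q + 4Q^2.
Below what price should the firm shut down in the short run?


AVC(Q) = VC(Q)/Q = 42 + 4Q
AVC is increasing in Q, so minimum AVC is at Q -> 0+.
Min AVC = 42
The firm should shut down if P < 42.

42


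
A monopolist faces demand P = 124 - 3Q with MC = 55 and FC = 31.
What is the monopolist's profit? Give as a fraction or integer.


MR = MC: 124 - 6Q = 55
Q* = 23/2
P* = 124 - 3*23/2 = 179/2
Profit = (P* - MC)*Q* - FC
= (179/2 - 55)*23/2 - 31
= 69/2*23/2 - 31
= 1587/4 - 31 = 1463/4

1463/4


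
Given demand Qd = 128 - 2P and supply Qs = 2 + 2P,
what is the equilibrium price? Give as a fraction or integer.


At equilibrium, Qd = Qs.
128 - 2P = 2 + 2P
128 - 2 = 2P + 2P
126 = 4P
P* = 126/4 = 63/2

63/2


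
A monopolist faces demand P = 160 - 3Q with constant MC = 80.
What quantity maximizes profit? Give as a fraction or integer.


TR = P*Q = (160 - 3Q)Q = 160Q - 3Q^2
MR = dTR/dQ = 160 - 6Q
Set MR = MC:
160 - 6Q = 80
80 = 6Q
Q* = 80/6 = 40/3

40/3


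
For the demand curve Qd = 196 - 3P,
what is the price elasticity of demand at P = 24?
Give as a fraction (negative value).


dQ/dP = -3
At P = 24: Q = 196 - 3*24 = 124
E = (dQ/dP)(P/Q) = (-3)(24/124) = -18/31

-18/31


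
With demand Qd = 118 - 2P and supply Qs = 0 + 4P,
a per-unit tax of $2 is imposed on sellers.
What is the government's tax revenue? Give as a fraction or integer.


With tax on sellers, new supply: Qs' = 0 + 4(P - 2)
= 4P - 8
New equilibrium quantity:
Q_new = 76
Tax revenue = tax * Q_new = 2 * 76 = 152

152


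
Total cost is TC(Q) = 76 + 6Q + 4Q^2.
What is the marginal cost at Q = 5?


MC = dTC/dQ = 6 + 2*4*Q
At Q = 5:
MC = 6 + 8*5
MC = 6 + 40 = 46

46


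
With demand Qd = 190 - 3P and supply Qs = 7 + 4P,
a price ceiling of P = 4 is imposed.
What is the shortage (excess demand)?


At P = 4:
Qd = 190 - 3*4 = 178
Qs = 7 + 4*4 = 23
Shortage = Qd - Qs = 178 - 23 = 155

155


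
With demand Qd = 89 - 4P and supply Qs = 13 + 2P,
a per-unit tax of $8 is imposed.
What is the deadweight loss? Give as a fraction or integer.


Pre-tax equilibrium quantity: Q* = 115/3
Post-tax equilibrium quantity: Q_tax = 83/3
Reduction in quantity: Q* - Q_tax = 32/3
DWL = (1/2) * tax * (Q* - Q_tax)
DWL = (1/2) * 8 * 32/3 = 128/3

128/3


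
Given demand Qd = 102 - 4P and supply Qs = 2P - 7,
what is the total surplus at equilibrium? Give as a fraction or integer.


Find equilibrium: 102 - 4P = 2P - 7
102 + 7 = 6P
P* = 109/6 = 109/6
Q* = 2*109/6 - 7 = 88/3
Inverse demand: P = 51/2 - Q/4, so P_max = 51/2
Inverse supply: P = 7/2 + Q/2, so P_min = 7/2
CS = (1/2) * 88/3 * (51/2 - 109/6) = 968/9
PS = (1/2) * 88/3 * (109/6 - 7/2) = 1936/9
TS = CS + PS = 968/9 + 1936/9 = 968/3

968/3


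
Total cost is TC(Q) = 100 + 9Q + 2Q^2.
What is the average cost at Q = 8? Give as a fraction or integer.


TC(8) = 100 + 9*8 + 2*8^2
TC(8) = 100 + 72 + 128 = 300
AC = TC/Q = 300/8 = 75/2

75/2


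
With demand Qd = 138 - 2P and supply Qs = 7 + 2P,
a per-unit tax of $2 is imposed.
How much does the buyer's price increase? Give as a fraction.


With a per-unit tax, the buyer's price increase depends on relative slopes.
Supply slope: d = 2, Demand slope: b = 2
Buyer's price increase = d * tax / (b + d)
= 2 * 2 / (2 + 2)
= 4 / 4 = 1

1


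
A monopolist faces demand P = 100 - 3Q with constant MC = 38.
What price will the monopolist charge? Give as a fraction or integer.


MR = 100 - 6Q
Set MR = MC: 100 - 6Q = 38
Q* = 31/3
Substitute into demand:
P* = 100 - 3*31/3 = 69

69


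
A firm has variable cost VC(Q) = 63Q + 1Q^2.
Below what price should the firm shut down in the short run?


AVC(Q) = VC(Q)/Q = 63 + 1Q
AVC is increasing in Q, so minimum AVC is at Q -> 0+.
Min AVC = 63
The firm should shut down if P < 63.

63


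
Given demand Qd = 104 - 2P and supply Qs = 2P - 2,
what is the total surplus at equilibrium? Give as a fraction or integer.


Find equilibrium: 104 - 2P = 2P - 2
104 + 2 = 4P
P* = 106/4 = 53/2
Q* = 2*53/2 - 2 = 51
Inverse demand: P = 52 - Q/2, so P_max = 52
Inverse supply: P = 1 + Q/2, so P_min = 1
CS = (1/2) * 51 * (52 - 53/2) = 2601/4
PS = (1/2) * 51 * (53/2 - 1) = 2601/4
TS = CS + PS = 2601/4 + 2601/4 = 2601/2

2601/2


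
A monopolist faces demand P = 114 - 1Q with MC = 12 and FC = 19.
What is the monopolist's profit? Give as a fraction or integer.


MR = MC: 114 - 2Q = 12
Q* = 51
P* = 114 - 1*51 = 63
Profit = (P* - MC)*Q* - FC
= (63 - 12)*51 - 19
= 51*51 - 19
= 2601 - 19 = 2582

2582


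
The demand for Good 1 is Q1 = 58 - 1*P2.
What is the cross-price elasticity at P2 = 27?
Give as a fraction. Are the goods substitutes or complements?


dQ1/dP2 = -1
At P2 = 27: Q1 = 58 - 1*27 = 31
Exy = (dQ1/dP2)(P2/Q1) = -1 * 27 / 31 = -27/31
Since Exy < 0, the goods are complements.

-27/31 (complements)


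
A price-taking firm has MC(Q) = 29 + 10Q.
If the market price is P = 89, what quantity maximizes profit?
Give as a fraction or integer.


In perfect competition, profit is maximized where P = MC.
89 = 29 + 10Q
60 = 10Q
Q* = 60/10 = 6

6


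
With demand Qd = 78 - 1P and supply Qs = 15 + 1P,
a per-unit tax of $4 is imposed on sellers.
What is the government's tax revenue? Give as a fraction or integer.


With tax on sellers, new supply: Qs' = 15 + 1(P - 4)
= 11 + 1P
New equilibrium quantity:
Q_new = 89/2
Tax revenue = tax * Q_new = 4 * 89/2 = 178

178


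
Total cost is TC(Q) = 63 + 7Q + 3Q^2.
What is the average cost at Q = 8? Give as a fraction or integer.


TC(8) = 63 + 7*8 + 3*8^2
TC(8) = 63 + 56 + 192 = 311
AC = TC/Q = 311/8 = 311/8

311/8


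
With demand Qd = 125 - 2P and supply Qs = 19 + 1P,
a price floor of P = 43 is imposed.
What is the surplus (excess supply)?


At P = 43:
Qd = 125 - 2*43 = 39
Qs = 19 + 1*43 = 62
Surplus = Qs - Qd = 62 - 39 = 23

23


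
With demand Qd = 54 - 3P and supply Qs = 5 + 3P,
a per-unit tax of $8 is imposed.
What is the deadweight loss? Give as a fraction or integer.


Pre-tax equilibrium quantity: Q* = 59/2
Post-tax equilibrium quantity: Q_tax = 35/2
Reduction in quantity: Q* - Q_tax = 12
DWL = (1/2) * tax * (Q* - Q_tax)
DWL = (1/2) * 8 * 12 = 48

48


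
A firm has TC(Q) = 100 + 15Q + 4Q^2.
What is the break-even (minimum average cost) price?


AC(Q) = 100/Q + 15 + 4Q
To minimize: dAC/dQ = -100/Q^2 + 4 = 0
Q^2 = 100/4 = 25
Q* = 5
Min AC = 100/5 + 15 + 4*5
Min AC = 20 + 15 + 20 = 55

55


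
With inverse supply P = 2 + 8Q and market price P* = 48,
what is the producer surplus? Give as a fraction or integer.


Minimum supply price (at Q=0): P_min = 2
Quantity supplied at P* = 48:
Q* = (48 - 2)/8 = 23/4
PS = (1/2) * Q* * (P* - P_min)
PS = (1/2) * 23/4 * (48 - 2)
PS = (1/2) * 23/4 * 46 = 529/4

529/4


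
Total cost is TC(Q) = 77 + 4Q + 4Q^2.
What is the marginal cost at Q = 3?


MC = dTC/dQ = 4 + 2*4*Q
At Q = 3:
MC = 4 + 8*3
MC = 4 + 24 = 28

28


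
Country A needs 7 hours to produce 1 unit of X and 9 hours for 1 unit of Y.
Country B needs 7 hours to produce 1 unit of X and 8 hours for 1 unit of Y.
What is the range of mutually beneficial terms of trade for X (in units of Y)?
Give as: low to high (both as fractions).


Opportunity cost of X for Country A = hours_X / hours_Y = 7/9 = 7/9 units of Y
Opportunity cost of X for Country B = hours_X / hours_Y = 7/8 = 7/8 units of Y
Terms of trade must be between the two opportunity costs.
Range: 7/9 to 7/8

7/9 to 7/8


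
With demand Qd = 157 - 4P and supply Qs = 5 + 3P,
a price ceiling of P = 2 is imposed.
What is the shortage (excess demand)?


At P = 2:
Qd = 157 - 4*2 = 149
Qs = 5 + 3*2 = 11
Shortage = Qd - Qs = 149 - 11 = 138

138


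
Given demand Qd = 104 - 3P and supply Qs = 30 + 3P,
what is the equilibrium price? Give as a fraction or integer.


At equilibrium, Qd = Qs.
104 - 3P = 30 + 3P
104 - 30 = 3P + 3P
74 = 6P
P* = 74/6 = 37/3

37/3


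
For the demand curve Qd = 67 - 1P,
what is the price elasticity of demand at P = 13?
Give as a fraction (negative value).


dQ/dP = -1
At P = 13: Q = 67 - 1*13 = 54
E = (dQ/dP)(P/Q) = (-1)(13/54) = -13/54

-13/54


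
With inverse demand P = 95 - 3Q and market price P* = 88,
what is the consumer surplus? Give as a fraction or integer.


Maximum willingness to pay (at Q=0): P_max = 95
Quantity demanded at P* = 88:
Q* = (95 - 88)/3 = 7/3
CS = (1/2) * Q* * (P_max - P*)
CS = (1/2) * 7/3 * (95 - 88)
CS = (1/2) * 7/3 * 7 = 49/6

49/6


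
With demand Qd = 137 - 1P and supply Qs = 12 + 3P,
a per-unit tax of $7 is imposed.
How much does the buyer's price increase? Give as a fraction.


With a per-unit tax, the buyer's price increase depends on relative slopes.
Supply slope: d = 3, Demand slope: b = 1
Buyer's price increase = d * tax / (b + d)
= 3 * 7 / (1 + 3)
= 21 / 4 = 21/4

21/4


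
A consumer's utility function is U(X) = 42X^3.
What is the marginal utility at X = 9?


MU = dU/dX = 42*3*X^(3-1)
MU = 126*X^2
At X = 9:
MU = 126 * 9^2
MU = 126 * 81 = 10206

10206


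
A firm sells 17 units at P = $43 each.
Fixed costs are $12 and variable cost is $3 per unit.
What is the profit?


Total Revenue = P * Q = 43 * 17 = $731
Total Cost = FC + VC*Q = 12 + 3*17 = $63
Profit = TR - TC = 731 - 63 = $668

$668


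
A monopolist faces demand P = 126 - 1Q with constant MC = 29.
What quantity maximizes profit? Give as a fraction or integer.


TR = P*Q = (126 - 1Q)Q = 126Q - 1Q^2
MR = dTR/dQ = 126 - 2Q
Set MR = MC:
126 - 2Q = 29
97 = 2Q
Q* = 97/2 = 97/2

97/2


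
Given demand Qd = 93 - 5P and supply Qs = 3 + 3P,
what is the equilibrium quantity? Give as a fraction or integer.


First find equilibrium price:
93 - 5P = 3 + 3P
P* = 90/8 = 45/4
Then substitute into demand:
Q* = 93 - 5 * 45/4 = 147/4

147/4


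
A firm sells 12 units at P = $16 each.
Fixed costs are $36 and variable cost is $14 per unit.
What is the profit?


Total Revenue = P * Q = 16 * 12 = $192
Total Cost = FC + VC*Q = 36 + 14*12 = $204
Profit = TR - TC = 192 - 204 = $-12

$-12


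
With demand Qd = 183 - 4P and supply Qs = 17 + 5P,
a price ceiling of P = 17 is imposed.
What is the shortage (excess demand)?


At P = 17:
Qd = 183 - 4*17 = 115
Qs = 17 + 5*17 = 102
Shortage = Qd - Qs = 115 - 102 = 13

13


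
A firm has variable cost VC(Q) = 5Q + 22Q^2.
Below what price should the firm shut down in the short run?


AVC(Q) = VC(Q)/Q = 5 + 22Q
AVC is increasing in Q, so minimum AVC is at Q -> 0+.
Min AVC = 5
The firm should shut down if P < 5.

5


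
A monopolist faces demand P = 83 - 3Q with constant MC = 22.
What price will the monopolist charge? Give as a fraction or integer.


MR = 83 - 6Q
Set MR = MC: 83 - 6Q = 22
Q* = 61/6
Substitute into demand:
P* = 83 - 3*61/6 = 105/2

105/2


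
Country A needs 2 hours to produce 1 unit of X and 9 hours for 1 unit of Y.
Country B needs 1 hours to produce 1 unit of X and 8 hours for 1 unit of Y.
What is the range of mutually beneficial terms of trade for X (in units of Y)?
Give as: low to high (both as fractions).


Opportunity cost of X for Country A = hours_X / hours_Y = 2/9 = 2/9 units of Y
Opportunity cost of X for Country B = hours_X / hours_Y = 1/8 = 1/8 units of Y
Terms of trade must be between the two opportunity costs.
Range: 1/8 to 2/9

1/8 to 2/9


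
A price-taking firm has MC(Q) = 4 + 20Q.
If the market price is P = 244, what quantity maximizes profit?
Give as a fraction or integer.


In perfect competition, profit is maximized where P = MC.
244 = 4 + 20Q
240 = 20Q
Q* = 240/20 = 12

12


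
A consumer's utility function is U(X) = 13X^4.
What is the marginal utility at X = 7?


MU = dU/dX = 13*4*X^(4-1)
MU = 52*X^3
At X = 7:
MU = 52 * 7^3
MU = 52 * 343 = 17836

17836


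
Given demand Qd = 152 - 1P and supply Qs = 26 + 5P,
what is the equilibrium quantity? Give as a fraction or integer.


First find equilibrium price:
152 - 1P = 26 + 5P
P* = 126/6 = 21
Then substitute into demand:
Q* = 152 - 1 * 21 = 131

131


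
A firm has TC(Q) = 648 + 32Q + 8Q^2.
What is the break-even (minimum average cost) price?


AC(Q) = 648/Q + 32 + 8Q
To minimize: dAC/dQ = -648/Q^2 + 8 = 0
Q^2 = 648/8 = 81
Q* = 9
Min AC = 648/9 + 32 + 8*9
Min AC = 72 + 32 + 72 = 176

176


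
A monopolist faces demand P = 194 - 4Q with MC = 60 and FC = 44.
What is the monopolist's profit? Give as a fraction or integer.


MR = MC: 194 - 8Q = 60
Q* = 67/4
P* = 194 - 4*67/4 = 127
Profit = (P* - MC)*Q* - FC
= (127 - 60)*67/4 - 44
= 67*67/4 - 44
= 4489/4 - 44 = 4313/4

4313/4


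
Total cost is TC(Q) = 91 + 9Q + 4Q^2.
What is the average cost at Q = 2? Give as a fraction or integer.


TC(2) = 91 + 9*2 + 4*2^2
TC(2) = 91 + 18 + 16 = 125
AC = TC/Q = 125/2 = 125/2

125/2


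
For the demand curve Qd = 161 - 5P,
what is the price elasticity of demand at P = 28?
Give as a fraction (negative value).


dQ/dP = -5
At P = 28: Q = 161 - 5*28 = 21
E = (dQ/dP)(P/Q) = (-5)(28/21) = -20/3

-20/3


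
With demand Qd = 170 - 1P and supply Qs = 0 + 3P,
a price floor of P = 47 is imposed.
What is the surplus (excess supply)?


At P = 47:
Qd = 170 - 1*47 = 123
Qs = 0 + 3*47 = 141
Surplus = Qs - Qd = 141 - 123 = 18

18


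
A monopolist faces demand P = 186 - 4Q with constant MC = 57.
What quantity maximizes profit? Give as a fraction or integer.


TR = P*Q = (186 - 4Q)Q = 186Q - 4Q^2
MR = dTR/dQ = 186 - 8Q
Set MR = MC:
186 - 8Q = 57
129 = 8Q
Q* = 129/8 = 129/8

129/8


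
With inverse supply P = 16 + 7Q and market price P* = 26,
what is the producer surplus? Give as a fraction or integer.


Minimum supply price (at Q=0): P_min = 16
Quantity supplied at P* = 26:
Q* = (26 - 16)/7 = 10/7
PS = (1/2) * Q* * (P* - P_min)
PS = (1/2) * 10/7 * (26 - 16)
PS = (1/2) * 10/7 * 10 = 50/7

50/7


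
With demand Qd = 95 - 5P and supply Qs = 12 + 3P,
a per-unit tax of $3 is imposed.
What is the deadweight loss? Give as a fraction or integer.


Pre-tax equilibrium quantity: Q* = 345/8
Post-tax equilibrium quantity: Q_tax = 75/2
Reduction in quantity: Q* - Q_tax = 45/8
DWL = (1/2) * tax * (Q* - Q_tax)
DWL = (1/2) * 3 * 45/8 = 135/16

135/16


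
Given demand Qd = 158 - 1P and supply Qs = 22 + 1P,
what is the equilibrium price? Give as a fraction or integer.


At equilibrium, Qd = Qs.
158 - 1P = 22 + 1P
158 - 22 = 1P + 1P
136 = 2P
P* = 136/2 = 68

68


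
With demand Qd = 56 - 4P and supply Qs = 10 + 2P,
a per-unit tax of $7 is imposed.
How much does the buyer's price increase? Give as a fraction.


With a per-unit tax, the buyer's price increase depends on relative slopes.
Supply slope: d = 2, Demand slope: b = 4
Buyer's price increase = d * tax / (b + d)
= 2 * 7 / (4 + 2)
= 14 / 6 = 7/3

7/3


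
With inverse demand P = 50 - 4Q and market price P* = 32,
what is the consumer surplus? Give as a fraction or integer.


Maximum willingness to pay (at Q=0): P_max = 50
Quantity demanded at P* = 32:
Q* = (50 - 32)/4 = 9/2
CS = (1/2) * Q* * (P_max - P*)
CS = (1/2) * 9/2 * (50 - 32)
CS = (1/2) * 9/2 * 18 = 81/2

81/2


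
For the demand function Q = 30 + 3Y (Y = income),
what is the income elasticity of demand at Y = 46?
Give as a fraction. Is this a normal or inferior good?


dQ/dY = 3
At Y = 46: Q = 30 + 3*46 = 168
Ey = (dQ/dY)(Y/Q) = 3 * 46 / 168 = 23/28
Since Ey > 0, this is a normal good.

23/28 (normal good)


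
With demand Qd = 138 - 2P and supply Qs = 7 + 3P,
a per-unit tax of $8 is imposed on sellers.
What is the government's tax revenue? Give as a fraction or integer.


With tax on sellers, new supply: Qs' = 7 + 3(P - 8)
= 3P - 17
New equilibrium quantity:
Q_new = 76
Tax revenue = tax * Q_new = 8 * 76 = 608

608


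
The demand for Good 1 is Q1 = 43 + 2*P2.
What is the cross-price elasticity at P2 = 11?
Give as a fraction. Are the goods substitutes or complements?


dQ1/dP2 = 2
At P2 = 11: Q1 = 43 + 2*11 = 65
Exy = (dQ1/dP2)(P2/Q1) = 2 * 11 / 65 = 22/65
Since Exy > 0, the goods are substitutes.

22/65 (substitutes)


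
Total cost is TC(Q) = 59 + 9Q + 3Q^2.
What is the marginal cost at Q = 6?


MC = dTC/dQ = 9 + 2*3*Q
At Q = 6:
MC = 9 + 6*6
MC = 9 + 36 = 45

45


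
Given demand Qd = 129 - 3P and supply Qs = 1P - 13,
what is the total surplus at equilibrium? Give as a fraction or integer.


Find equilibrium: 129 - 3P = 1P - 13
129 + 13 = 4P
P* = 142/4 = 71/2
Q* = 1*71/2 - 13 = 45/2
Inverse demand: P = 43 - Q/3, so P_max = 43
Inverse supply: P = 13 + Q/1, so P_min = 13
CS = (1/2) * 45/2 * (43 - 71/2) = 675/8
PS = (1/2) * 45/2 * (71/2 - 13) = 2025/8
TS = CS + PS = 675/8 + 2025/8 = 675/2

675/2


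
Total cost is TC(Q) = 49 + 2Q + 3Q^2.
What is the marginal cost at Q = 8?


MC = dTC/dQ = 2 + 2*3*Q
At Q = 8:
MC = 2 + 6*8
MC = 2 + 48 = 50

50


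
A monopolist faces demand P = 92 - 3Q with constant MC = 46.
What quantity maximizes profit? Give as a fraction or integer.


TR = P*Q = (92 - 3Q)Q = 92Q - 3Q^2
MR = dTR/dQ = 92 - 6Q
Set MR = MC:
92 - 6Q = 46
46 = 6Q
Q* = 46/6 = 23/3

23/3


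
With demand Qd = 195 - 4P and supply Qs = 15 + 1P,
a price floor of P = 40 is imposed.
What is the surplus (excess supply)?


At P = 40:
Qd = 195 - 4*40 = 35
Qs = 15 + 1*40 = 55
Surplus = Qs - Qd = 55 - 35 = 20

20


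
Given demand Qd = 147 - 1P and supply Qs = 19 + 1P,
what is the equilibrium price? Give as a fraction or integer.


At equilibrium, Qd = Qs.
147 - 1P = 19 + 1P
147 - 19 = 1P + 1P
128 = 2P
P* = 128/2 = 64

64


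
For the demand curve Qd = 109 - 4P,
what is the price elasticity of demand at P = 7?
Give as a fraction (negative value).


dQ/dP = -4
At P = 7: Q = 109 - 4*7 = 81
E = (dQ/dP)(P/Q) = (-4)(7/81) = -28/81

-28/81


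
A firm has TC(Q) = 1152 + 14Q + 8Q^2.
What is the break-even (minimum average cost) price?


AC(Q) = 1152/Q + 14 + 8Q
To minimize: dAC/dQ = -1152/Q^2 + 8 = 0
Q^2 = 1152/8 = 144
Q* = 12
Min AC = 1152/12 + 14 + 8*12
Min AC = 96 + 14 + 96 = 206

206


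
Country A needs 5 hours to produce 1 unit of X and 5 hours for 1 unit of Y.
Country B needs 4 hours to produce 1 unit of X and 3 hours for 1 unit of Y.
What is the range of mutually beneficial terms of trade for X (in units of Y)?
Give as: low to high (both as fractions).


Opportunity cost of X for Country A = hours_X / hours_Y = 5/5 = 1 units of Y
Opportunity cost of X for Country B = hours_X / hours_Y = 4/3 = 4/3 units of Y
Terms of trade must be between the two opportunity costs.
Range: 1 to 4/3

1 to 4/3


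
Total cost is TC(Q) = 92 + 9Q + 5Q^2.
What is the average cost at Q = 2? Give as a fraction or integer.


TC(2) = 92 + 9*2 + 5*2^2
TC(2) = 92 + 18 + 20 = 130
AC = TC/Q = 130/2 = 65

65


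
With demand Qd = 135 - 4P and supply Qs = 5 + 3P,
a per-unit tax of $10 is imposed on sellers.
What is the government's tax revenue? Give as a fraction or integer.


With tax on sellers, new supply: Qs' = 5 + 3(P - 10)
= 3P - 25
New equilibrium quantity:
Q_new = 305/7
Tax revenue = tax * Q_new = 10 * 305/7 = 3050/7

3050/7


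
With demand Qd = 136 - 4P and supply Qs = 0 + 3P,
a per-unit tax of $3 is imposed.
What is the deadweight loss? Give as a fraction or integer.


Pre-tax equilibrium quantity: Q* = 408/7
Post-tax equilibrium quantity: Q_tax = 372/7
Reduction in quantity: Q* - Q_tax = 36/7
DWL = (1/2) * tax * (Q* - Q_tax)
DWL = (1/2) * 3 * 36/7 = 54/7

54/7


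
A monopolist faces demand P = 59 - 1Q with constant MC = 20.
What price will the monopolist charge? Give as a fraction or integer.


MR = 59 - 2Q
Set MR = MC: 59 - 2Q = 20
Q* = 39/2
Substitute into demand:
P* = 59 - 1*39/2 = 79/2

79/2


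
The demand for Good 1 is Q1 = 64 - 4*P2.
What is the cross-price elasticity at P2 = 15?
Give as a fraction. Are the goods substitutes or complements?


dQ1/dP2 = -4
At P2 = 15: Q1 = 64 - 4*15 = 4
Exy = (dQ1/dP2)(P2/Q1) = -4 * 15 / 4 = -15
Since Exy < 0, the goods are complements.

-15 (complements)


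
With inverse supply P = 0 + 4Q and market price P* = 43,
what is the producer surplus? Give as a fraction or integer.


Minimum supply price (at Q=0): P_min = 0
Quantity supplied at P* = 43:
Q* = (43 - 0)/4 = 43/4
PS = (1/2) * Q* * (P* - P_min)
PS = (1/2) * 43/4 * (43 - 0)
PS = (1/2) * 43/4 * 43 = 1849/8

1849/8


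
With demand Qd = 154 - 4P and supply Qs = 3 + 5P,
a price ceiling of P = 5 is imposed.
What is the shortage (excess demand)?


At P = 5:
Qd = 154 - 4*5 = 134
Qs = 3 + 5*5 = 28
Shortage = Qd - Qs = 134 - 28 = 106

106


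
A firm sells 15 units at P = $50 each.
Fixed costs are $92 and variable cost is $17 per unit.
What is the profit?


Total Revenue = P * Q = 50 * 15 = $750
Total Cost = FC + VC*Q = 92 + 17*15 = $347
Profit = TR - TC = 750 - 347 = $403

$403


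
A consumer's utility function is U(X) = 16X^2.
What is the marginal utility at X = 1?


MU = dU/dX = 16*2*X^(2-1)
MU = 32*X^1
At X = 1:
MU = 32 * 1^1
MU = 32 * 1 = 32

32


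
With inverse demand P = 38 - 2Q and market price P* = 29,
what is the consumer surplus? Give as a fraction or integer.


Maximum willingness to pay (at Q=0): P_max = 38
Quantity demanded at P* = 29:
Q* = (38 - 29)/2 = 9/2
CS = (1/2) * Q* * (P_max - P*)
CS = (1/2) * 9/2 * (38 - 29)
CS = (1/2) * 9/2 * 9 = 81/4

81/4


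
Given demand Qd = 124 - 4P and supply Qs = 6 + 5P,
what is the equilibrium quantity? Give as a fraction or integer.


First find equilibrium price:
124 - 4P = 6 + 5P
P* = 118/9 = 118/9
Then substitute into demand:
Q* = 124 - 4 * 118/9 = 644/9

644/9


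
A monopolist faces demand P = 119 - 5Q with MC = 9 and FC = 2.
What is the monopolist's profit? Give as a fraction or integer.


MR = MC: 119 - 10Q = 9
Q* = 11
P* = 119 - 5*11 = 64
Profit = (P* - MC)*Q* - FC
= (64 - 9)*11 - 2
= 55*11 - 2
= 605 - 2 = 603

603


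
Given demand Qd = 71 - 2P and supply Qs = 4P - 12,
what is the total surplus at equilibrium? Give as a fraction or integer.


Find equilibrium: 71 - 2P = 4P - 12
71 + 12 = 6P
P* = 83/6 = 83/6
Q* = 4*83/6 - 12 = 130/3
Inverse demand: P = 71/2 - Q/2, so P_max = 71/2
Inverse supply: P = 3 + Q/4, so P_min = 3
CS = (1/2) * 130/3 * (71/2 - 83/6) = 4225/9
PS = (1/2) * 130/3 * (83/6 - 3) = 4225/18
TS = CS + PS = 4225/9 + 4225/18 = 4225/6

4225/6


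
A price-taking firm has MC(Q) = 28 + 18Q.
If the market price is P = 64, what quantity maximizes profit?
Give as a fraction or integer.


In perfect competition, profit is maximized where P = MC.
64 = 28 + 18Q
36 = 18Q
Q* = 36/18 = 2

2


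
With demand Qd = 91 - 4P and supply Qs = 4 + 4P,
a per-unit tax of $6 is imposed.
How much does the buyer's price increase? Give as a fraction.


With a per-unit tax, the buyer's price increase depends on relative slopes.
Supply slope: d = 4, Demand slope: b = 4
Buyer's price increase = d * tax / (b + d)
= 4 * 6 / (4 + 4)
= 24 / 8 = 3

3


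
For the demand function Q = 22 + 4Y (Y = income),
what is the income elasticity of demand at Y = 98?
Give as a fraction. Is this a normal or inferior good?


dQ/dY = 4
At Y = 98: Q = 22 + 4*98 = 414
Ey = (dQ/dY)(Y/Q) = 4 * 98 / 414 = 196/207
Since Ey > 0, this is a normal good.

196/207 (normal good)


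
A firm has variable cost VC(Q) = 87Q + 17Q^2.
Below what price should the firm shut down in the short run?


AVC(Q) = VC(Q)/Q = 87 + 17Q
AVC is increasing in Q, so minimum AVC is at Q -> 0+.
Min AVC = 87
The firm should shut down if P < 87.

87
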